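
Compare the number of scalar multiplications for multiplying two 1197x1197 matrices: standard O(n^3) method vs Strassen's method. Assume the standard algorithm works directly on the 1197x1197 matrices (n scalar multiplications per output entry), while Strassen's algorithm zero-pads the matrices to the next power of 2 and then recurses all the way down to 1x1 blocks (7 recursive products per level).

Matrix multiplication for 1197x1197 matrices:

Strassen's algorithm requires power-of-2 dimensions. Pad 1197x1197 to 2048x2048 (next power of 2).

Standard algorithm: 1197^3 = 1715072373 multiplications
Strassen's algorithm: 7^(log2(2048)) = 7^11 = 1977326743 multiplications
Difference: 1715072373 - 1977326743 = -262254370 (Strassen uses MORE here due to padding overhead — for small or just-over-power-of-2 n, padding can outweigh the per-level savings)

Standard: 1715072373 multiplications (1197^3). Strassen: 1977326743 multiplications (7^11, after padding to 2048x2048). Strassen reduces 8 recursive multiplications to 7 at each level.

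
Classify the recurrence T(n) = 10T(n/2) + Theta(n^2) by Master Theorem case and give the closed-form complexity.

Master Theorem for T(n) = 10T(n/2) + O(n^2):

a = 10, b = 2, c = 2
log_b(a) = log_2(10) = 3.3219

Case 1: c = 2 < log_2(10) = 3.3219
T(n) = O(n^(log_2 10))

For T(n) = 10T(n/2) + O(n^2): log_2(10) = 3.3219. This is Case 1 of the Master Theorem (c < log_b(a), work dominated by leaves), giving O(n^(log_2 10)).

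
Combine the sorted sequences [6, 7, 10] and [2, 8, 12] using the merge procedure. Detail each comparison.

Merging process:

Compare 6 vs 2: take 2 from right. Merged: [2]
Compare 6 vs 8: take 6 from left. Merged: [2, 6]
Compare 7 vs 8: take 7 from left. Merged: [2, 6, 7]
Compare 10 vs 8: take 8 from right. Merged: [2, 6, 7, 8]
Compare 10 vs 12: take 10 from left. Merged: [2, 6, 7, 8, 10]
Append remaining from right: [12]. Merged: [2, 6, 7, 8, 10, 12]

Final merged array: [2, 6, 7, 8, 10, 12]
Total comparisons: 5

The merged array is [2, 6, 7, 8, 10, 12], requiring 5 comparisons. The merge step runs in O(n) time where n is the total number of elements.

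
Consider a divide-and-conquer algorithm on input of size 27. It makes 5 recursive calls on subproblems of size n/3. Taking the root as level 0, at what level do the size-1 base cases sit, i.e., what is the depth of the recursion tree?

For divide and conquer with division factor 3:

Problem sizes at each level:
Level 0: 27
Level 1: 9
Level 2: 3
Level 3: 1

The root is level 0 and the size-1 base case is level 3 (the tree spans levels 0 through 3, i.e. 4 levels counting the root), so the depth is the number of divisions: log_3(27) = 3

The recursion tree depth is log_3(27) = 3. At each level, the problem size is divided by 3, so it takes 3 divisions to reduce to a base case of size 1. The algorithm makes 5 recursive calls at each level.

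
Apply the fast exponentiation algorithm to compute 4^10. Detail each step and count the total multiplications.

Computing 4^10 by squaring (build up from 4^1; each line after the first costs one multiplication):

4^1 = 4
4^2 = (4^1)^2 = 4^2 = 16
4^4 = (4^2)^2 = 16^2 = 256
4^5 = 4 * 4^4 = 4 * 256 = 1024
4^10 = (4^5)^2 = 1024^2 = 1048576

Result: 1048576
Multiplications needed: 4 (4 lines after 4^1)

4^10 = 1048576. Using exponentiation by squaring, this requires 4 multiplications. The key idea: if the exponent is even, square the half-power; if odd, multiply by the base once.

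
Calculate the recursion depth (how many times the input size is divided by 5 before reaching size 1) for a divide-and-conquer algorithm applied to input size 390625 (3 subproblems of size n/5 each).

For divide and conquer with division factor 5:

Problem sizes at each level:
Level 0: 390625
Level 1: 78125
Level 2: 15625
Level 3: 3125
Level 4: 625
Level 5: 125
Level 6: 25
Level 7: 5
Level 8: 1

The root is level 0 and the size-1 base case is level 8 (the tree spans levels 0 through 8, i.e. 9 levels counting the root), so the depth is the number of divisions: log_5(390625) = 8

The recursion tree depth is log_5(390625) = 8. At each level, the problem size is divided by 5, so it takes 8 divisions to reduce to a base case of size 1. The algorithm makes 3 recursive calls at each level.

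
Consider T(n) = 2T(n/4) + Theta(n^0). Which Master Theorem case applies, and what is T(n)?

Master Theorem for T(n) = 2T(n/4) + O(n^0):

a = 2, b = 4, c = 0
log_b(a) = log_4(2) = 0.5000

Case 1: c = 0 < log_4(2) = 0.5000
T(n) = O(n^(log_4 2)) = O(sqrt(n))

For T(n) = 2T(n/4) + O(n^0): log_4(2) = 0.5000. This is Case 1 of the Master Theorem (c < log_b(a), work dominated by leaves), giving O(sqrt(n)).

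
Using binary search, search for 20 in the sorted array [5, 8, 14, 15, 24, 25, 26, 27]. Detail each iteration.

Binary search for 20 in [5, 8, 14, 15, 24, 25, 26, 27]:

lo=0, hi=7, mid=3, arr[mid]=15 -> 15 < 20, search right half
lo=4, hi=7, mid=5, arr[mid]=25 -> 25 > 20, search left half
lo=4, hi=4, mid=4, arr[mid]=24 -> 24 > 20, search left half
lo=4 > hi=3, target 20 not found

Binary search determines that 20 is not in the array after 3 comparisons. The search space was exhausted without finding the target.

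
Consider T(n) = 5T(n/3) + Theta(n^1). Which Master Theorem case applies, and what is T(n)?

Master Theorem for T(n) = 5T(n/3) + O(n^1):

a = 5, b = 3, c = 1
log_b(a) = log_3(5) = 1.4650

Case 1: c = 1 < log_3(5) = 1.4650
T(n) = O(n^(log_3 5))

For T(n) = 5T(n/3) + O(n^1): log_3(5) = 1.4650. This is Case 1 of the Master Theorem (c < log_b(a), work dominated by leaves), giving O(n^(log_3 5)).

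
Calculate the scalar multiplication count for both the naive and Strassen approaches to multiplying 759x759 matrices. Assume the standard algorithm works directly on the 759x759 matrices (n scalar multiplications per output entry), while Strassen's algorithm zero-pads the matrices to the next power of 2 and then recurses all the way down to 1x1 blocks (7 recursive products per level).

Matrix multiplication for 759x759 matrices:

Strassen's algorithm requires power-of-2 dimensions. Pad 759x759 to 1024x1024 (next power of 2).

Standard algorithm: 759^3 = 437245479 multiplications
Strassen's algorithm: 7^(log2(1024)) = 7^10 = 282475249 multiplications
Savings: 437245479 - 282475249 = 154770230 multiplications

Standard: 437245479 multiplications (759^3). Strassen: 282475249 multiplications (7^10, after padding to 1024x1024). Strassen reduces 8 recursive multiplications to 7 at each level.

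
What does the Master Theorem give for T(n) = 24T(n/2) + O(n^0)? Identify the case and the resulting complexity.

Master Theorem for T(n) = 24T(n/2) + O(n^0):

a = 24, b = 2, c = 0
log_b(a) = log_2(24) = 4.5850

Case 1: c = 0 < log_2(24) = 4.5850
T(n) = O(n^(log_2 24))

For T(n) = 24T(n/2) + O(n^0): log_2(24) = 4.5850. This is Case 1 of the Master Theorem (c < log_b(a), work dominated by leaves), giving O(n^(log_2 24)).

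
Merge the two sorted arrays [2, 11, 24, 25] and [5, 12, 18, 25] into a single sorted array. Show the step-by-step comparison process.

Merging process:

Compare 2 vs 5: take 2 from left. Merged: [2]
Compare 11 vs 5: take 5 from right. Merged: [2, 5]
Compare 11 vs 12: take 11 from left. Merged: [2, 5, 11]
Compare 24 vs 12: take 12 from right. Merged: [2, 5, 11, 12]
Compare 24 vs 18: take 18 from right. Merged: [2, 5, 11, 12, 18]
Compare 24 vs 25: take 24 from left. Merged: [2, 5, 11, 12, 18, 24]
Compare 25 vs 25: take 25 from left. Merged: [2, 5, 11, 12, 18, 24, 25]
Append remaining from right: [25]. Merged: [2, 5, 11, 12, 18, 24, 25, 25]

Final merged array: [2, 5, 11, 12, 18, 24, 25, 25]
Total comparisons: 7

The merged array is [2, 5, 11, 12, 18, 24, 25, 25], requiring 7 comparisons. The merge step runs in O(n) time where n is the total number of elements.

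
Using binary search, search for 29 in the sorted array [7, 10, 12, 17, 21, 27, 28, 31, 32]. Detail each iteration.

Binary search for 29 in [7, 10, 12, 17, 21, 27, 28, 31, 32]:

lo=0, hi=8, mid=4, arr[mid]=21 -> 21 < 29, search right half
lo=5, hi=8, mid=6, arr[mid]=28 -> 28 < 29, search right half
lo=7, hi=8, mid=7, arr[mid]=31 -> 31 > 29, search left half
lo=7 > hi=6, target 29 not found

Binary search determines that 29 is not in the array after 3 comparisons. The search space was exhausted without finding the target.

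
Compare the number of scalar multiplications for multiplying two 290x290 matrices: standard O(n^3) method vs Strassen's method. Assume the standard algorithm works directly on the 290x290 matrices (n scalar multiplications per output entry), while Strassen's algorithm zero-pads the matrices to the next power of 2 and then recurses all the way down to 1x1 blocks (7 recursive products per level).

Matrix multiplication for 290x290 matrices:

Strassen's algorithm requires power-of-2 dimensions. Pad 290x290 to 512x512 (next power of 2).

Standard algorithm: 290^3 = 24389000 multiplications
Strassen's algorithm: 7^(log2(512)) = 7^9 = 40353607 multiplications
Difference: 24389000 - 40353607 = -15964607 (Strassen uses MORE here due to padding overhead — for small or just-over-power-of-2 n, padding can outweigh the per-level savings)

Standard: 24389000 multiplications (290^3). Strassen: 40353607 multiplications (7^9, after padding to 512x512). Strassen reduces 8 recursive multiplications to 7 at each level.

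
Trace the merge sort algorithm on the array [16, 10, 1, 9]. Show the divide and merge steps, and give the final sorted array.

Merge sort trace:

Split: [16, 10, 1, 9] -> [16, 10] and [1, 9]
  Split: [16, 10] -> [16] and [10]
  Merge: [16] + [10] -> [10, 16]
  Split: [1, 9] -> [1] and [9]
  Merge: [1] + [9] -> [1, 9]
Merge: [10, 16] + [1, 9] -> [1, 9, 10, 16]

Final sorted array: [1, 9, 10, 16]

The merge sort proceeds by recursively splitting the array and merging sorted halves.
After all merges, the sorted array is [1, 9, 10, 16].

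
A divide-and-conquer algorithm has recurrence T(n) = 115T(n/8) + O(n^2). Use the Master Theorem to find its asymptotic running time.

Master Theorem for T(n) = 115T(n/8) + O(n^2):

a = 115, b = 8, c = 2
log_b(a) = log_8(115) = 2.2818

Case 1: c = 2 < log_8(115) = 2.2818
T(n) = O(n^(log_8 115))

For T(n) = 115T(n/8) + O(n^2): log_8(115) = 2.2818. This is Case 1 of the Master Theorem (c < log_b(a), work dominated by leaves), giving O(n^(log_8 115)).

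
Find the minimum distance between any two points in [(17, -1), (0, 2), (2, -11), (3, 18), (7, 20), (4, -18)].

Computing all pairwise distances among 6 points:

d((17, -1), (0, 2)) = 17.2627
d((17, -1), (2, -11)) = 18.0278
d((17, -1), (3, 18)) = 23.6008
d((17, -1), (7, 20)) = 23.2594
d((17, -1), (4, -18)) = 21.4009
d((0, 2), (2, -11)) = 13.1529
d((0, 2), (3, 18)) = 16.2788
d((0, 2), (7, 20)) = 19.3132
d((0, 2), (4, -18)) = 20.3961
d((2, -11), (3, 18)) = 29.0172
d((2, -11), (7, 20)) = 31.4006
d((2, -11), (4, -18)) = 7.2801
d((3, 18), (7, 20)) = 4.4721 <-- minimum
d((3, 18), (4, -18)) = 36.0139
d((7, 20), (4, -18)) = 38.1182

Closest pair: (3, 18) and (7, 20) with distance 4.4721

The closest pair is (3, 18) and (7, 20) with Euclidean distance 4.4721. For 6 points, brute-force pairwise comparison is shown above. For large n, the divide-and-conquer algorithm (sort by x, recurse on halves, check the dividing strip) achieves O(n log n).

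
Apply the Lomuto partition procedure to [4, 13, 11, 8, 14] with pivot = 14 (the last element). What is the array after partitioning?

Lomuto partition with pivot = 14:

Initial array: [4, 13, 11, 8, 14]

arr[0]=4 <= 14: swap with position 0, array becomes [4, 13, 11, 8, 14]
arr[1]=13 <= 14: swap with position 1, array becomes [4, 13, 11, 8, 14]
arr[2]=11 <= 14: swap with position 2, array becomes [4, 13, 11, 8, 14]
arr[3]=8 <= 14: swap with position 3, array becomes [4, 13, 11, 8, 14]

Place pivot at position 4: [4, 13, 11, 8, 14]
Pivot position: 4

After partitioning with pivot 14, the array becomes [4, 13, 11, 8, 14]. The pivot is placed at index 4. All elements to the left of the pivot are <= 14, and all elements to the right are > 14.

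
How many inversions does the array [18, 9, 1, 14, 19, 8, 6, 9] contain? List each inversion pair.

Finding inversions in [18, 9, 1, 14, 19, 8, 6, 9]:

(0, 1): arr[0]=18 > arr[1]=9
(0, 2): arr[0]=18 > arr[2]=1
(0, 3): arr[0]=18 > arr[3]=14
(0, 5): arr[0]=18 > arr[5]=8
(0, 6): arr[0]=18 > arr[6]=6
(0, 7): arr[0]=18 > arr[7]=9
(1, 2): arr[1]=9 > arr[2]=1
(1, 5): arr[1]=9 > arr[5]=8
(1, 6): arr[1]=9 > arr[6]=6
(3, 5): arr[3]=14 > arr[5]=8
(3, 6): arr[3]=14 > arr[6]=6
(3, 7): arr[3]=14 > arr[7]=9
(4, 5): arr[4]=19 > arr[5]=8
(4, 6): arr[4]=19 > arr[6]=6
(4, 7): arr[4]=19 > arr[7]=9
(5, 6): arr[5]=8 > arr[6]=6

Total inversions: 16

The array has 16 inversion(s): (0,1), (0,2), (0,3), (0,5), (0,6), (0,7), (1,2), (1,5), (1,6), (3,5), (3,6), (3,7), (4,5), (4,6), (4,7), (5,6). Each pair (i,j) satisfies i < j and arr[i] > arr[j].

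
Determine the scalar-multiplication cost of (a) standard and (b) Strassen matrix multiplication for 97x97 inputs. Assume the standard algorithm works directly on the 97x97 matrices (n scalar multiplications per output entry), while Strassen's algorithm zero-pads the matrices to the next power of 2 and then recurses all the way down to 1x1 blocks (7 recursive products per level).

Matrix multiplication for 97x97 matrices:

Strassen's algorithm requires power-of-2 dimensions. Pad 97x97 to 128x128 (next power of 2).

Standard algorithm: 97^3 = 912673 multiplications
Strassen's algorithm: 7^(log2(128)) = 7^7 = 823543 multiplications
Savings: 912673 - 823543 = 89130 multiplications

Standard: 912673 multiplications (97^3). Strassen: 823543 multiplications (7^7, after padding to 128x128). Strassen reduces 8 recursive multiplications to 7 at each level.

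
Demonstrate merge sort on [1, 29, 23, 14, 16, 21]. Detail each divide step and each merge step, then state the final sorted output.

Merge sort trace:

Split: [1, 29, 23, 14, 16, 21] -> [1, 29, 23] and [14, 16, 21]
  Split: [1, 29, 23] -> [1] and [29, 23]
    Split: [29, 23] -> [29] and [23]
    Merge: [29] + [23] -> [23, 29]
  Merge: [1] + [23, 29] -> [1, 23, 29]
  Split: [14, 16, 21] -> [14] and [16, 21]
    Split: [16, 21] -> [16] and [21]
    Merge: [16] + [21] -> [16, 21]
  Merge: [14] + [16, 21] -> [14, 16, 21]
Merge: [1, 23, 29] + [14, 16, 21] -> [1, 14, 16, 21, 23, 29]

Final sorted array: [1, 14, 16, 21, 23, 29]

The merge sort proceeds by recursively splitting the array and merging sorted halves.
After all merges, the sorted array is [1, 14, 16, 21, 23, 29].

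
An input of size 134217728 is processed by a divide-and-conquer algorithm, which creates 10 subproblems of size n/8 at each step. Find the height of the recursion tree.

For divide and conquer with division factor 8:

Problem sizes at each level:
Level 0: 134217728
Level 1: 16777216
Level 2: 2097152
Level 3: 262144
Level 4: 32768
Level 5: 4096
Level 6: 512
Level 7: 64
Level 8: 8
Level 9: 1

The root is level 0 and the size-1 base case is level 9 (the tree spans levels 0 through 9, i.e. 10 levels counting the root), so the depth is the number of divisions: log_8(134217728) = 9

The recursion tree depth is log_8(134217728) = 9. At each level, the problem size is divided by 8, so it takes 9 divisions to reduce to a base case of size 1. The algorithm makes 10 recursive calls at each level.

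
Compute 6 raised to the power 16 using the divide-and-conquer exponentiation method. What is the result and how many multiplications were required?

Computing 6^16 by squaring (build up from 6^1; each line after the first costs one multiplication):

6^1 = 6
6^2 = (6^1)^2 = 6^2 = 36
6^4 = (6^2)^2 = 36^2 = 1296
6^8 = (6^4)^2 = 1296^2 = 1679616
6^16 = (6^8)^2 = 1679616^2 = 2821109907456

Result: 2821109907456
Multiplications needed: 4 (4 lines after 6^1)

6^16 = 2821109907456. Using exponentiation by squaring, this requires 4 multiplications. The key idea: if the exponent is even, square the half-power; if odd, multiply by the base once.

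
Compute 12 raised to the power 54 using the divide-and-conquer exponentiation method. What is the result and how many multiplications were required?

Computing 12^54 by squaring (build up from 12^1; each line after the first costs one multiplication):

12^1 = 12
12^2 = (12^1)^2 = 12^2 = 144
12^3 = 12 * 12^2 = 12 * 144 = 1728
12^6 = (12^3)^2 = 1728^2 = 2985984
12^12 = (12^6)^2 = 2985984^2 = 8916100448256
12^13 = 12 * 12^12 = 12 * 8916100448256 = 106993205379072
12^26 = (12^13)^2 = 106993205379072^2 = 11447545997288281555215581184
12^27 = 12 * 12^26 = 12 * 11447545997288281555215581184 = 137370551967459378662586974208
12^54 = (12^27)^2 = 137370551967459378662586974208^2 = 18870668547844457769972080826950345531368943638112857227264

Result: 18870668547844457769972080826950345531368943638112857227264
Multiplications needed: 8 (8 lines after 12^1)

12^54 = 18870668547844457769972080826950345531368943638112857227264. Using exponentiation by squaring, this requires 8 multiplications. The key idea: if the exponent is even, square the half-power; if odd, multiply by the base once.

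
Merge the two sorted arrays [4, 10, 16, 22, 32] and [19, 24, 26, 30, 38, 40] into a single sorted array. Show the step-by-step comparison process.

Merging process:

Compare 4 vs 19: take 4 from left. Merged: [4]
Compare 10 vs 19: take 10 from left. Merged: [4, 10]
Compare 16 vs 19: take 16 from left. Merged: [4, 10, 16]
Compare 22 vs 19: take 19 from right. Merged: [4, 10, 16, 19]
Compare 22 vs 24: take 22 from left. Merged: [4, 10, 16, 19, 22]
Compare 32 vs 24: take 24 from right. Merged: [4, 10, 16, 19, 22, 24]
Compare 32 vs 26: take 26 from right. Merged: [4, 10, 16, 19, 22, 24, 26]
Compare 32 vs 30: take 30 from right. Merged: [4, 10, 16, 19, 22, 24, 26, 30]
Compare 32 vs 38: take 32 from left. Merged: [4, 10, 16, 19, 22, 24, 26, 30, 32]
Append remaining from right: [38, 40]. Merged: [4, 10, 16, 19, 22, 24, 26, 30, 32, 38, 40]

Final merged array: [4, 10, 16, 19, 22, 24, 26, 30, 32, 38, 40]
Total comparisons: 9

The merged array is [4, 10, 16, 19, 22, 24, 26, 30, 32, 38, 40], requiring 9 comparisons. The merge step runs in O(n) time where n is the total number of elements.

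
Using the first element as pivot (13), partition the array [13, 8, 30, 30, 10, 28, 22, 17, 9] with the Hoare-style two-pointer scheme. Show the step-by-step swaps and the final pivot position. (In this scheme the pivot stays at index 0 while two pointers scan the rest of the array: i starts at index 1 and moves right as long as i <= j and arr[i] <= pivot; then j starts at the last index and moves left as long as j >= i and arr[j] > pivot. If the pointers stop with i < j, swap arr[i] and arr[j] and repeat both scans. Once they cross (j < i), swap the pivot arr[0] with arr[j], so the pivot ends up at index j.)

Hoare-style two-pointer partition with pivot = 13:

Initial array: [13, 8, 30, 30, 10, 28, 22, 17, 9]

Pointers start at i = 1, j = 8.
i stops at index 2 (arr[2]=30 > 13), j stops at index 8 (arr[8]=9 <= 13): swap arr[2] and arr[8], array becomes [13, 8, 9, 30, 10, 28, 22, 17, 30]
i stops at index 3 (arr[3]=30 > 13), j stops at index 4 (arr[4]=10 <= 13): swap arr[3] and arr[4], array becomes [13, 8, 9, 10, 30, 28, 22, 17, 30]
i ends at 4, j ends at 3: the pointers have crossed (j < i), so scanning stops.

Swap pivot arr[0] with arr[3] to place pivot at position 3: [10, 8, 9, 13, 30, 28, 22, 17, 30]
Pivot position: 3

After partitioning with pivot 13, the array becomes [10, 8, 9, 13, 30, 28, 22, 17, 30]. The pivot is placed at index 3. All elements to the left of the pivot are <= 13, and all elements to the right are > 13.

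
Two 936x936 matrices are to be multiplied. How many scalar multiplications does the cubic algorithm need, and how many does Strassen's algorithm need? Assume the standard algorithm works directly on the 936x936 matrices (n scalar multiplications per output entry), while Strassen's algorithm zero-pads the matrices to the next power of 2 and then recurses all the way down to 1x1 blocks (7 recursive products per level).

Matrix multiplication for 936x936 matrices:

Strassen's algorithm requires power-of-2 dimensions. Pad 936x936 to 1024x1024 (next power of 2).

Standard algorithm: 936^3 = 820025856 multiplications
Strassen's algorithm: 7^(log2(1024)) = 7^10 = 282475249 multiplications
Savings: 820025856 - 282475249 = 537550607 multiplications

Standard: 820025856 multiplications (936^3). Strassen: 282475249 multiplications (7^10, after padding to 1024x1024). Strassen reduces 8 recursive multiplications to 7 at each level.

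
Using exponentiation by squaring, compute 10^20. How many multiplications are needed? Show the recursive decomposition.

Computing 10^20 by squaring (build up from 10^1; each line after the first costs one multiplication):

10^1 = 10
10^2 = (10^1)^2 = 10^2 = 100
10^4 = (10^2)^2 = 100^2 = 10000
10^5 = 10 * 10^4 = 10 * 10000 = 100000
10^10 = (10^5)^2 = 100000^2 = 10000000000
10^20 = (10^10)^2 = 10000000000^2 = 100000000000000000000

Result: 100000000000000000000
Multiplications needed: 5 (5 lines after 10^1)

10^20 = 100000000000000000000. Using exponentiation by squaring, this requires 5 multiplications. The key idea: if the exponent is even, square the half-power; if odd, multiply by the base once.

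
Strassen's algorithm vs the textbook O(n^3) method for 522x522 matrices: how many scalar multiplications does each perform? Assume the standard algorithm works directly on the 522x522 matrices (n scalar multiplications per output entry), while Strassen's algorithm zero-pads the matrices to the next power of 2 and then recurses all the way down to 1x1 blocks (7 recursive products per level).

Matrix multiplication for 522x522 matrices:

Strassen's algorithm requires power-of-2 dimensions. Pad 522x522 to 1024x1024 (next power of 2).

Standard algorithm: 522^3 = 142236648 multiplications
Strassen's algorithm: 7^(log2(1024)) = 7^10 = 282475249 multiplications
Difference: 142236648 - 282475249 = -140238601 (Strassen uses MORE here due to padding overhead — for small or just-over-power-of-2 n, padding can outweigh the per-level savings)

Standard: 142236648 multiplications (522^3). Strassen: 282475249 multiplications (7^10, after padding to 1024x1024). Strassen reduces 8 recursive multiplications to 7 at each level.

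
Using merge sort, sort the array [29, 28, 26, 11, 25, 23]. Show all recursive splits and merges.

Merge sort trace:

Split: [29, 28, 26, 11, 25, 23] -> [29, 28, 26] and [11, 25, 23]
  Split: [29, 28, 26] -> [29] and [28, 26]
    Split: [28, 26] -> [28] and [26]
    Merge: [28] + [26] -> [26, 28]
  Merge: [29] + [26, 28] -> [26, 28, 29]
  Split: [11, 25, 23] -> [11] and [25, 23]
    Split: [25, 23] -> [25] and [23]
    Merge: [25] + [23] -> [23, 25]
  Merge: [11] + [23, 25] -> [11, 23, 25]
Merge: [26, 28, 29] + [11, 23, 25] -> [11, 23, 25, 26, 28, 29]

Final sorted array: [11, 23, 25, 26, 28, 29]

The merge sort proceeds by recursively splitting the array and merging sorted halves.
After all merges, the sorted array is [11, 23, 25, 26, 28, 29].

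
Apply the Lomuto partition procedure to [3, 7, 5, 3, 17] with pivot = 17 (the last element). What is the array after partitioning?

Lomuto partition with pivot = 17:

Initial array: [3, 7, 5, 3, 17]

arr[0]=3 <= 17: swap with position 0, array becomes [3, 7, 5, 3, 17]
arr[1]=7 <= 17: swap with position 1, array becomes [3, 7, 5, 3, 17]
arr[2]=5 <= 17: swap with position 2, array becomes [3, 7, 5, 3, 17]
arr[3]=3 <= 17: swap with position 3, array becomes [3, 7, 5, 3, 17]

Place pivot at position 4: [3, 7, 5, 3, 17]
Pivot position: 4

After partitioning with pivot 17, the array becomes [3, 7, 5, 3, 17]. The pivot is placed at index 4. All elements to the left of the pivot are <= 17, and all elements to the right are > 17.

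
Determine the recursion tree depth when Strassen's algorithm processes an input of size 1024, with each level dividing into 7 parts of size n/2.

For divide and conquer with division factor 2:

Problem sizes at each level:
Level 0: 1024
Level 1: 512
Level 2: 256
Level 3: 128
Level 4: 64
Level 5: 32
Level 6: 16
Level 7: 8
Level 8: 4
Level 9: 2
Level 10: 1

The root is level 0 and the size-1 base case is level 10 (the tree spans levels 0 through 10, i.e. 11 levels counting the root), so the depth is the number of divisions: log_2(1024) = 10

The recursion tree depth is log_2(1024) = 10. At each level, the problem size is divided by 2, so it takes 10 divisions to reduce to a base case of size 1. The algorithm makes 7 recursive calls at each level.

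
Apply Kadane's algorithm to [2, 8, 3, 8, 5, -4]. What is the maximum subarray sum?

Using Kadane's algorithm on [2, 8, 3, 8, 5, -4]:

Scanning through the array:
Position 1 (value 8): max_ending_here = 10, max_so_far = 10
Position 2 (value 3): max_ending_here = 13, max_so_far = 13
Position 3 (value 8): max_ending_here = 21, max_so_far = 21
Position 4 (value 5): max_ending_here = 26, max_so_far = 26
Position 5 (value -4): max_ending_here = 22, max_so_far = 26

Maximum subarray: [2, 8, 3, 8, 5]
Maximum sum: 26

The maximum subarray is [2, 8, 3, 8, 5] with sum 26. This subarray runs from index 0 to index 4.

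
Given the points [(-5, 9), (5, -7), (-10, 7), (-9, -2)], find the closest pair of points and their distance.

Computing all pairwise distances among 4 points:

d((-5, 9), (5, -7)) = 18.868
d((-5, 9), (-10, 7)) = 5.3852 <-- minimum
d((-5, 9), (-9, -2)) = 11.7047
d((5, -7), (-10, 7)) = 20.5183
d((5, -7), (-9, -2)) = 14.8661
d((-10, 7), (-9, -2)) = 9.0554

Closest pair: (-5, 9) and (-10, 7) with distance 5.3852

The closest pair is (-5, 9) and (-10, 7) with Euclidean distance 5.3852. For 4 points, brute-force pairwise comparison is shown above. For large n, the divide-and-conquer algorithm (sort by x, recurse on halves, check the dividing strip) achieves O(n log n).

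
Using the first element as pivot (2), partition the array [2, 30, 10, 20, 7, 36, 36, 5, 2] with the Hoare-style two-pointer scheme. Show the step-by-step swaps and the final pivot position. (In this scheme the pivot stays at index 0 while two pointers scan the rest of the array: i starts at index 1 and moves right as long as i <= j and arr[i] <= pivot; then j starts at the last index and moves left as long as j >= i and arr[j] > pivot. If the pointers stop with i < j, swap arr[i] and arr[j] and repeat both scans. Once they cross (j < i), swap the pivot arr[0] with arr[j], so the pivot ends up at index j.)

Hoare-style two-pointer partition with pivot = 2:

Initial array: [2, 30, 10, 20, 7, 36, 36, 5, 2]

Pointers start at i = 1, j = 8.
i stops at index 1 (arr[1]=30 > 2), j stops at index 8 (arr[8]=2 <= 2): swap arr[1] and arr[8], array becomes [2, 2, 10, 20, 7, 36, 36, 5, 30]
i ends at 2, j ends at 1: the pointers have crossed (j < i), so scanning stops.

Swap pivot arr[0] with arr[1] to place pivot at position 1: [2, 2, 10, 20, 7, 36, 36, 5, 30]
Pivot position: 1

After partitioning with pivot 2, the array becomes [2, 2, 10, 20, 7, 36, 36, 5, 30]. The pivot is placed at index 1. All elements to the left of the pivot are <= 2, and all elements to the right are > 2.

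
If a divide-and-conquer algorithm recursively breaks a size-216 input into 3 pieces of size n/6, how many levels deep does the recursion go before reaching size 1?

For divide and conquer with division factor 6:

Problem sizes at each level:
Level 0: 216
Level 1: 36
Level 2: 6
Level 3: 1

The root is level 0 and the size-1 base case is level 3 (the tree spans levels 0 through 3, i.e. 4 levels counting the root), so the depth is the number of divisions: log_6(216) = 3

The recursion tree depth is log_6(216) = 3. At each level, the problem size is divided by 6, so it takes 3 divisions to reduce to a base case of size 1. The algorithm makes 3 recursive calls at each level.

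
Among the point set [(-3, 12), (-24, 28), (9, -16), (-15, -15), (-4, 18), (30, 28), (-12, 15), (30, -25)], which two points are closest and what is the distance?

Computing all pairwise distances among 8 points:

d((-3, 12), (-24, 28)) = 26.4008
d((-3, 12), (9, -16)) = 30.4631
d((-3, 12), (-15, -15)) = 29.5466
d((-3, 12), (-4, 18)) = 6.0828 <-- minimum
d((-3, 12), (30, 28)) = 36.6742
d((-3, 12), (-12, 15)) = 9.4868
d((-3, 12), (30, -25)) = 49.5782
d((-24, 28), (9, -16)) = 55.0
d((-24, 28), (-15, -15)) = 43.9318
d((-24, 28), (-4, 18)) = 22.3607
d((-24, 28), (30, 28)) = 54.0
d((-24, 28), (-12, 15)) = 17.6918
d((-24, 28), (30, -25)) = 75.6637
d((9, -16), (-15, -15)) = 24.0208
d((9, -16), (-4, 18)) = 36.4005
d((9, -16), (30, 28)) = 48.7545
d((9, -16), (-12, 15)) = 37.4433
d((9, -16), (30, -25)) = 22.8473
d((-15, -15), (-4, 18)) = 34.7851
d((-15, -15), (30, 28)) = 62.2415
d((-15, -15), (-12, 15)) = 30.1496
d((-15, -15), (30, -25)) = 46.0977
d((-4, 18), (30, 28)) = 35.4401
d((-4, 18), (-12, 15)) = 8.544
d((-4, 18), (30, -25)) = 54.8179
d((30, 28), (-12, 15)) = 43.9659
d((30, 28), (30, -25)) = 53.0
d((-12, 15), (30, -25)) = 58.0

Closest pair: (-3, 12) and (-4, 18) with distance 6.0828

The closest pair is (-3, 12) and (-4, 18) with Euclidean distance 6.0828. For 8 points, brute-force pairwise comparison is shown above. For large n, the divide-and-conquer algorithm (sort by x, recurse on halves, check the dividing strip) achieves O(n log n).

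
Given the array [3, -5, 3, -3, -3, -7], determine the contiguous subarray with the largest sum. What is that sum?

Using Kadane's algorithm on [3, -5, 3, -3, -3, -7]:

Scanning through the array:
Position 1 (value -5): max_ending_here = -2, max_so_far = 3
Position 2 (value 3): max_ending_here = 3, max_so_far = 3
Position 3 (value -3): max_ending_here = 0, max_so_far = 3
Position 4 (value -3): max_ending_here = -3, max_so_far = 3
Position 5 (value -7): max_ending_here = -7, max_so_far = 3

Maximum subarray: [3]
Maximum sum: 3

The maximum subarray is [3] with sum 3. This subarray runs from index 0 to index 0.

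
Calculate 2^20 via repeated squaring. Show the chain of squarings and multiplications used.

Computing 2^20 by squaring (build up from 2^1; each line after the first costs one multiplication):

2^1 = 2
2^2 = (2^1)^2 = 2^2 = 4
2^4 = (2^2)^2 = 4^2 = 16
2^5 = 2 * 2^4 = 2 * 16 = 32
2^10 = (2^5)^2 = 32^2 = 1024
2^20 = (2^10)^2 = 1024^2 = 1048576

Result: 1048576
Multiplications needed: 5 (5 lines after 2^1)

2^20 = 1048576. Using exponentiation by squaring, this requires 5 multiplications. The key idea: if the exponent is even, square the half-power; if odd, multiply by the base once.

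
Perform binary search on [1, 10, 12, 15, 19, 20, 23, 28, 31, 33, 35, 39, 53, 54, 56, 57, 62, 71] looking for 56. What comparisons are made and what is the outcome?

Binary search for 56 in [1, 10, 12, 15, 19, 20, 23, 28, 31, 33, 35, 39, 53, 54, 56, 57, 62, 71]:

lo=0, hi=17, mid=8, arr[mid]=31 -> 31 < 56, search right half
lo=9, hi=17, mid=13, arr[mid]=54 -> 54 < 56, search right half
lo=14, hi=17, mid=15, arr[mid]=57 -> 57 > 56, search left half
lo=14, hi=14, mid=14, arr[mid]=56 -> Found target at index 14!

Binary search finds 56 at index 14 after 4 comparisons. The search repeatedly halves the search space by comparing with the middle element.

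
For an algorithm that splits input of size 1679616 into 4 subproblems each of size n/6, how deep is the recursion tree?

For divide and conquer with division factor 6:

Problem sizes at each level:
Level 0: 1679616
Level 1: 279936
Level 2: 46656
Level 3: 7776
Level 4: 1296
Level 5: 216
Level 6: 36
Level 7: 6
Level 8: 1

The root is level 0 and the size-1 base case is level 8 (the tree spans levels 0 through 8, i.e. 9 levels counting the root), so the depth is the number of divisions: log_6(1679616) = 8

The recursion tree depth is log_6(1679616) = 8. At each level, the problem size is divided by 6, so it takes 8 divisions to reduce to a base case of size 1. The algorithm makes 4 recursive calls at each level.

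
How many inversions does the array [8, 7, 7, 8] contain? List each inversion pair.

Finding inversions in [8, 7, 7, 8]:

(0, 1): arr[0]=8 > arr[1]=7
(0, 2): arr[0]=8 > arr[2]=7

Total inversions: 2

The array has 2 inversion(s): (0,1), (0,2). Each pair (i,j) satisfies i < j and arr[i] > arr[j].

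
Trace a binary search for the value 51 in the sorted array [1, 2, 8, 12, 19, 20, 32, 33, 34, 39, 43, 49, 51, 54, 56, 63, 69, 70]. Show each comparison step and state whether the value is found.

Binary search for 51 in [1, 2, 8, 12, 19, 20, 32, 33, 34, 39, 43, 49, 51, 54, 56, 63, 69, 70]:

lo=0, hi=17, mid=8, arr[mid]=34 -> 34 < 51, search right half
lo=9, hi=17, mid=13, arr[mid]=54 -> 54 > 51, search left half
lo=9, hi=12, mid=10, arr[mid]=43 -> 43 < 51, search right half
lo=11, hi=12, mid=11, arr[mid]=49 -> 49 < 51, search right half
lo=12, hi=12, mid=12, arr[mid]=51 -> Found target at index 12!

Binary search finds 51 at index 12 after 5 comparisons. The search repeatedly halves the search space by comparing with the middle element.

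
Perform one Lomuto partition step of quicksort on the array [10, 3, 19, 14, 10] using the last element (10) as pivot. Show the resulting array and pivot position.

Lomuto partition with pivot = 10:

Initial array: [10, 3, 19, 14, 10]

arr[0]=10 <= 10: swap with position 0, array becomes [10, 3, 19, 14, 10]
arr[1]=3 <= 10: swap with position 1, array becomes [10, 3, 19, 14, 10]
arr[2]=19 > 10: no swap
arr[3]=14 > 10: no swap

Place pivot at position 2: [10, 3, 10, 14, 19]
Pivot position: 2

After partitioning with pivot 10, the array becomes [10, 3, 10, 14, 19]. The pivot is placed at index 2. All elements to the left of the pivot are <= 10, and all elements to the right are > 10.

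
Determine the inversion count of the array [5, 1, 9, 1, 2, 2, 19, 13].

Finding inversions in [5, 1, 9, 1, 2, 2, 19, 13]:

(0, 1): arr[0]=5 > arr[1]=1
(0, 3): arr[0]=5 > arr[3]=1
(0, 4): arr[0]=5 > arr[4]=2
(0, 5): arr[0]=5 > arr[5]=2
(2, 3): arr[2]=9 > arr[3]=1
(2, 4): arr[2]=9 > arr[4]=2
(2, 5): arr[2]=9 > arr[5]=2
(6, 7): arr[6]=19 > arr[7]=13

Total inversions: 8

The array has 8 inversion(s): (0,1), (0,3), (0,4), (0,5), (2,3), (2,4), (2,5), (6,7). Each pair (i,j) satisfies i < j and arr[i] > arr[j].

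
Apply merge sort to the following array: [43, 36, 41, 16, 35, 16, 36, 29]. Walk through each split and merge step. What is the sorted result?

Merge sort trace:

Split: [43, 36, 41, 16, 35, 16, 36, 29] -> [43, 36, 41, 16] and [35, 16, 36, 29]
  Split: [43, 36, 41, 16] -> [43, 36] and [41, 16]
    Split: [43, 36] -> [43] and [36]
    Merge: [43] + [36] -> [36, 43]
    Split: [41, 16] -> [41] and [16]
    Merge: [41] + [16] -> [16, 41]
  Merge: [36, 43] + [16, 41] -> [16, 36, 41, 43]
  Split: [35, 16, 36, 29] -> [35, 16] and [36, 29]
    Split: [35, 16] -> [35] and [16]
    Merge: [35] + [16] -> [16, 35]
    Split: [36, 29] -> [36] and [29]
    Merge: [36] + [29] -> [29, 36]
  Merge: [16, 35] + [29, 36] -> [16, 29, 35, 36]
Merge: [16, 36, 41, 43] + [16, 29, 35, 36] -> [16, 16, 29, 35, 36, 36, 41, 43]

Final sorted array: [16, 16, 29, 35, 36, 36, 41, 43]

The merge sort proceeds by recursively splitting the array and merging sorted halves.
After all merges, the sorted array is [16, 16, 29, 35, 36, 36, 41, 43].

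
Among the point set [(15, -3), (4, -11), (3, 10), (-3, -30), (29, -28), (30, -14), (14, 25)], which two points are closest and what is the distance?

Computing all pairwise distances among 7 points:

d((15, -3), (4, -11)) = 13.6015 <-- minimum
d((15, -3), (3, 10)) = 17.6918
d((15, -3), (-3, -30)) = 32.45
d((15, -3), (29, -28)) = 28.6531
d((15, -3), (30, -14)) = 18.6011
d((15, -3), (14, 25)) = 28.0179
d((4, -11), (3, 10)) = 21.0238
d((4, -11), (-3, -30)) = 20.2485
d((4, -11), (29, -28)) = 30.2324
d((4, -11), (30, -14)) = 26.1725
d((4, -11), (14, 25)) = 37.3631
d((3, 10), (-3, -30)) = 40.4475
d((3, 10), (29, -28)) = 46.0435
d((3, 10), (30, -14)) = 36.1248
d((3, 10), (14, 25)) = 18.6011
d((-3, -30), (29, -28)) = 32.0624
d((-3, -30), (30, -14)) = 36.6742
d((-3, -30), (14, 25)) = 57.5674
d((29, -28), (30, -14)) = 14.0357
d((29, -28), (14, 25)) = 55.0818
d((30, -14), (14, 25)) = 42.1545

Closest pair: (15, -3) and (4, -11) with distance 13.6015

The closest pair is (15, -3) and (4, -11) with Euclidean distance 13.6015. For 7 points, brute-force pairwise comparison is shown above. For large n, the divide-and-conquer algorithm (sort by x, recurse on halves, check the dividing strip) achieves O(n log n).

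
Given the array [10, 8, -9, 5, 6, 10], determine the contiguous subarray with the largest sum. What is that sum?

Using Kadane's algorithm on [10, 8, -9, 5, 6, 10]:

Scanning through the array:
Position 1 (value 8): max_ending_here = 18, max_so_far = 18
Position 2 (value -9): max_ending_here = 9, max_so_far = 18
Position 3 (value 5): max_ending_here = 14, max_so_far = 18
Position 4 (value 6): max_ending_here = 20, max_so_far = 20
Position 5 (value 10): max_ending_here = 30, max_so_far = 30

Maximum subarray: [10, 8, -9, 5, 6, 10]
Maximum sum: 30

The maximum subarray is [10, 8, -9, 5, 6, 10] with sum 30. This subarray runs from index 0 to index 5.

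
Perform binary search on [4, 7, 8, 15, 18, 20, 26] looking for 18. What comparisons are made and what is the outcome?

Binary search for 18 in [4, 7, 8, 15, 18, 20, 26]:

lo=0, hi=6, mid=3, arr[mid]=15 -> 15 < 18, search right half
lo=4, hi=6, mid=5, arr[mid]=20 -> 20 > 18, search left half
lo=4, hi=4, mid=4, arr[mid]=18 -> Found target at index 4!

Binary search finds 18 at index 4 after 3 comparisons. The search repeatedly halves the search space by comparing with the middle element.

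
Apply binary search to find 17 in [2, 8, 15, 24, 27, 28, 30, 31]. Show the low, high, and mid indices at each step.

Binary search for 17 in [2, 8, 15, 24, 27, 28, 30, 31]:

lo=0, hi=7, mid=3, arr[mid]=24 -> 24 > 17, search left half
lo=0, hi=2, mid=1, arr[mid]=8 -> 8 < 17, search right half
lo=2, hi=2, mid=2, arr[mid]=15 -> 15 < 17, search right half
lo=3 > hi=2, target 17 not found

Binary search determines that 17 is not in the array after 3 comparisons. The search space was exhausted without finding the target.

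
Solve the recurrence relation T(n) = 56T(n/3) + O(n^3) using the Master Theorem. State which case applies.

Master Theorem for T(n) = 56T(n/3) + O(n^3):

a = 56, b = 3, c = 3
log_b(a) = log_3(56) = 3.6640

Case 1: c = 3 < log_3(56) = 3.6640
T(n) = O(n^(log_3 56))

For T(n) = 56T(n/3) + O(n^3): log_3(56) = 3.6640. This is Case 1 of the Master Theorem (c < log_b(a), work dominated by leaves), giving O(n^(log_3 56)).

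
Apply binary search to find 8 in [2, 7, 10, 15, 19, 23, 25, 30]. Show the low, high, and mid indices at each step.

Binary search for 8 in [2, 7, 10, 15, 19, 23, 25, 30]:

lo=0, hi=7, mid=3, arr[mid]=15 -> 15 > 8, search left half
lo=0, hi=2, mid=1, arr[mid]=7 -> 7 < 8, search right half
lo=2, hi=2, mid=2, arr[mid]=10 -> 10 > 8, search left half
lo=2 > hi=1, target 8 not found

Binary search determines that 8 is not in the array after 3 comparisons. The search space was exhausted without finding the target.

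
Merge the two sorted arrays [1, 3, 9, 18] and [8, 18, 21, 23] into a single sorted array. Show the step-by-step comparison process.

Merging process:

Compare 1 vs 8: take 1 from left. Merged: [1]
Compare 3 vs 8: take 3 from left. Merged: [1, 3]
Compare 9 vs 8: take 8 from right. Merged: [1, 3, 8]
Compare 9 vs 18: take 9 from left. Merged: [1, 3, 8, 9]
Compare 18 vs 18: take 18 from left. Merged: [1, 3, 8, 9, 18]
Append remaining from right: [18, 21, 23]. Merged: [1, 3, 8, 9, 18, 18, 21, 23]

Final merged array: [1, 3, 8, 9, 18, 18, 21, 23]
Total comparisons: 5

The merged array is [1, 3, 8, 9, 18, 18, 21, 23], requiring 5 comparisons. The merge step runs in O(n) time where n is the total number of elements.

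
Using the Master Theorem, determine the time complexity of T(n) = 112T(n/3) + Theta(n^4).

Master Theorem for T(n) = 112T(n/3) + O(n^4):

a = 112, b = 3, c = 4
log_b(a) = log_3(112) = 4.2950

Case 1: c = 4 < log_3(112) = 4.2950
T(n) = O(n^(log_3 112))

For T(n) = 112T(n/3) + O(n^4): log_3(112) = 4.2950. This is Case 1 of the Master Theorem (c < log_b(a), work dominated by leaves), giving O(n^(log_3 112)).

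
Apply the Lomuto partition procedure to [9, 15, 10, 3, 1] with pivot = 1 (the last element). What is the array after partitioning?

Lomuto partition with pivot = 1:

Initial array: [9, 15, 10, 3, 1]

arr[0]=9 > 1: no swap
arr[1]=15 > 1: no swap
arr[2]=10 > 1: no swap
arr[3]=3 > 1: no swap

Place pivot at position 0: [1, 15, 10, 3, 9]
Pivot position: 0

After partitioning with pivot 1, the array becomes [1, 15, 10, 3, 9]. The pivot is placed at index 0. All elements to the left of the pivot are <= 1, and all elements to the right are > 1.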